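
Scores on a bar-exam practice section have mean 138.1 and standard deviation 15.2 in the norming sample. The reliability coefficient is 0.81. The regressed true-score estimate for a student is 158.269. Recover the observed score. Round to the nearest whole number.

163

T̂ = ρX + (1 − ρ)μ  ⇒  X = (T̂ − (1 − ρ)μ) / ρ
X = (158.269 − 0.19 × 138.1) / 0.81 = (158.269 − 26.239) / 0.81 = 132.030 / 0.81 = 163.00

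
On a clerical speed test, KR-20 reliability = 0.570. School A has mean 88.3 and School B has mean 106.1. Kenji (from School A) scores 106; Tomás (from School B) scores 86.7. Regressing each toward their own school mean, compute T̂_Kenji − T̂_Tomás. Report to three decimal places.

3.347

T̂_Kenji = 0.570(106) + 0.430(88.3) = 98.38900
T̂_Tomás = 0.570(86.7) + 0.430(106.1) = 95.04200
Difference = 98.38900 − 95.04200 = 3.34700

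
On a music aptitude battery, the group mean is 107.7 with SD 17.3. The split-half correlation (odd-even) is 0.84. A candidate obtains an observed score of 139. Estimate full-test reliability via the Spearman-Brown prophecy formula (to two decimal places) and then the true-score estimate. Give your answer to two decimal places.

Spearman-Brown: ρ = 2r/(1 + r) = 2(0.84)/(1 + 0.84) = 1.680/1.84 = 0.9130 → 0.91
T̂ = 0.91(139) + 0.09(107.7) = 126.49 + 9.693 = 136.183 → 136.18

136.18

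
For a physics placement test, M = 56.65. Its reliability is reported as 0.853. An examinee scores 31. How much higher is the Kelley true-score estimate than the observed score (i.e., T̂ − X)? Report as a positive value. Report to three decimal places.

3.771

T̂ = 0.853(31) + 0.147(56.65) = 26.443 + 8.32755 = 34.77055 → 34.7706
T̂ − X = 34.7706 − 31 = 3.7706 → 3.771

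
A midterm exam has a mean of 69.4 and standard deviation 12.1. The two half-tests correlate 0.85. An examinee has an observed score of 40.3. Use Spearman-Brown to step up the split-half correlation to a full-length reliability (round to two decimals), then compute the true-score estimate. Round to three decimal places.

Spearman-Brown: ρ = 2r/(1 + r) = 2(0.85)/(1 + 0.85) = 1.700/1.85 = 0.9189 → 0.92
T̂ = ρX + (1 − ρ)μ
  = 0.92 × 40.3 + 0.08 × 69.4
  = 37.076 + 5.552
  = 42.6280
  ≈ 42.628

42.628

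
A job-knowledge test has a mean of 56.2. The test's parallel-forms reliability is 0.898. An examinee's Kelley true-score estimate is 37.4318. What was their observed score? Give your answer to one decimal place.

35.3

T̂ = ρX + (1 − ρ)μ  ⇒  X = (T̂ − (1 − ρ)μ) / ρ
X = (37.4318 − 0.102 × 56.2) / 0.898 = (37.4318 − 5.7324) / 0.898 = 31.6994 / 0.898 = 35.300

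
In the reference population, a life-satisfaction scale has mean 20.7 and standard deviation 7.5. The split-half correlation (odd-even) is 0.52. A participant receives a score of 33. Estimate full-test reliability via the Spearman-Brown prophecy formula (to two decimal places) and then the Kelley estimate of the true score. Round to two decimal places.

29.06

Spearman-Brown: ρ = 2r/(1 + r) = 2(0.52)/(1 + 0.52) = 1.040/1.52 = 0.6842 → 0.68
T̂ = ρX + (1 − ρ)μ
  = 0.68 × 33 + 0.32 × 20.7
  = 22.44 + 6.624
  = 29.064
  ≈ 29.06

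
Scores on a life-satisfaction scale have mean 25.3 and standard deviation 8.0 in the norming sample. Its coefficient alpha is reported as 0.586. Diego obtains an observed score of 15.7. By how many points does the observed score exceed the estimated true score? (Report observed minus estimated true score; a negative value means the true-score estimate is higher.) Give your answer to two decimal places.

-3.97

T̂ = 0.586(15.7) + 0.414(25.3) = 9.2002 + 10.4742 = 19.6744 → 19.674
X − T̂ = 15.7 − 19.674 = -3.974 → -3.97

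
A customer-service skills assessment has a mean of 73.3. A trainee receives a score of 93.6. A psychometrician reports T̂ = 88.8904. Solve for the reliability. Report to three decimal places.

0.768

T̂ = ρX + (1 − ρ)μ  ⇒  T̂ − μ = ρ(X − μ)
ρ = (T̂ − μ)/(X − μ) = (88.8904 − 73.3) / (93.6 − 73.3) = 15.5904 / 20.3 = 0.76800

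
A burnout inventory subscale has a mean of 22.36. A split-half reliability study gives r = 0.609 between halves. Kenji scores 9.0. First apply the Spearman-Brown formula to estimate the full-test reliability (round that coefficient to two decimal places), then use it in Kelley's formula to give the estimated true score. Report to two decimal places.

12.21

Spearman-Brown: ρ = 2r/(1 + r) = 2(0.609)/(1 + 0.609) = 1.2180/1.609 = 0.7570 → 0.76
T̂ = 0.76(9.0) + 0.24(22.36) = 6.840 + 5.3664 = 12.206 → 12.21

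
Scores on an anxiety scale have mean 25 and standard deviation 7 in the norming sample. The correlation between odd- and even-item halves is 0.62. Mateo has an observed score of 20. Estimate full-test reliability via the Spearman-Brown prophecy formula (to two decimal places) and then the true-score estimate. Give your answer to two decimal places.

21.15

Spearman-Brown: ρ = 2r/(1 + r) = 2(0.62)/(1 + 0.62) = 1.240/1.62 = 0.7654 → 0.77
T̂ = 0.77(20) + 0.23(25) = 15.40 + 5.75 = 21.150 → 21.15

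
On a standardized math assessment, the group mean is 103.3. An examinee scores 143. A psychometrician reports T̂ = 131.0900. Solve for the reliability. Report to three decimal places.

0.700

T̂ = ρX + (1 − ρ)μ  ⇒  T̂ − μ = ρ(X − μ)
ρ = (T̂ − μ)/(X − μ) = (131.0900 − 103.3) / (143 − 103.3) = 27.7900 / 39.7 = 0.70000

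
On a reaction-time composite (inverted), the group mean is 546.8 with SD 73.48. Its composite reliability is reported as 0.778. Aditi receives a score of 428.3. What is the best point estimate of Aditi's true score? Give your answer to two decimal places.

Regress the observed score toward the mean by the unreliability: T̂ = 0.778·428.3 + 0.222·546.8 = 333.2174 + 121.3896 = 454.607.

454.61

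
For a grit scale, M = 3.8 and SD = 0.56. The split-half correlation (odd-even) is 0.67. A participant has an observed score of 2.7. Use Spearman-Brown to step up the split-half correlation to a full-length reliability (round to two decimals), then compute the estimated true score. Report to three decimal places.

Spearman-Brown: ρ = 2r/(1 + r) = 2(0.67)/(1 + 0.67) = 1.340/1.67 = 0.8024 → 0.80
T̂ = ρX + (1 − ρ)μ
  = 0.80 × 2.7 + 0.20 × 3.8
  = 2.160 + 0.760
  = 2.9200
  ≈ 2.920

2.920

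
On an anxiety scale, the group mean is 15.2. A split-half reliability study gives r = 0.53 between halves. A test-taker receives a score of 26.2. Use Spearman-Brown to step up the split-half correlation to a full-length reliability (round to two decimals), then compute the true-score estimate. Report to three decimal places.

22.790

Spearman-Brown: ρ = 2r/(1 + r) = 2(0.53)/(1 + 0.53) = 1.060/1.53 = 0.6928 → 0.69
T̂ = 0.69(26.2) + 0.31(15.2) = 18.078 + 4.712 = 22.7900 → 22.790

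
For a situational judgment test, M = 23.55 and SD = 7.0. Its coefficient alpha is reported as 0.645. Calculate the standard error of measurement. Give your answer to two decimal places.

4.17

SEM = SD · √(1 − ρ) = 7.0 × √0.355 = 7.0 × 0.5958 = 4.171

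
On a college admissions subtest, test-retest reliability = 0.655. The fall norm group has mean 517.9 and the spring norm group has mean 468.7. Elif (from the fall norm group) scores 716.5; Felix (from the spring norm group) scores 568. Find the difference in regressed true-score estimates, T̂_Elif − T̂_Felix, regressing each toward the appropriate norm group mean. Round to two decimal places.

114.24

T̂_Elif = 0.655(716.5) + 0.345(517.9) = 647.9830
T̂_Felix = 0.655(568) + 0.345(468.7) = 533.7415
Difference = 647.9830 − 533.7415 = 114.2415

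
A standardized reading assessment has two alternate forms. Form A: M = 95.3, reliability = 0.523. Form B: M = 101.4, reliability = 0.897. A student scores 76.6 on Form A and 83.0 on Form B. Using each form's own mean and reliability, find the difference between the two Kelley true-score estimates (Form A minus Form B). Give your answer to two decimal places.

0.62

T̂_A = 0.523(76.6) + 0.477(95.3) = 85.5199
T̂_B = 0.897(83.0) + 0.103(101.4) = 84.8952
T̂_A − T̂_B = 0.6247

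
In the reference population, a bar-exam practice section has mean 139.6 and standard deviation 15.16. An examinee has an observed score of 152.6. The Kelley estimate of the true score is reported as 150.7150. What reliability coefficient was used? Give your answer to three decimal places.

0.855

T̂ = ρX + (1 − ρ)μ  ⇒  T̂ − μ = ρ(X − μ)
ρ = (T̂ − μ)/(X − μ) = (150.7150 − 139.6) / (152.6 − 139.6) = 11.1150 / 13.0 = 0.85500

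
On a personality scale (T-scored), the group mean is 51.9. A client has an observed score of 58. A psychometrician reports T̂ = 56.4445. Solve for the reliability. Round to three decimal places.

T̂ = ρX + (1 − ρ)μ  ⇒  T̂ − μ = ρ(X − μ)
ρ = (T̂ − μ)/(X − μ) = (56.4445 − 51.9) / (58 − 51.9) = 4.5445 / 6.1 = 0.74500

0.745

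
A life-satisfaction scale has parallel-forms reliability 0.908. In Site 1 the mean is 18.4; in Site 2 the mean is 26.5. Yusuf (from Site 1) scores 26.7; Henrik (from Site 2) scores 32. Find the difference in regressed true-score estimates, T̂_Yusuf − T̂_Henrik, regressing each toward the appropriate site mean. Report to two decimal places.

T̂_Yusuf = 0.908(26.7) + 0.092(18.4) = 25.9364
T̂_Henrik = 0.908(32) + 0.092(26.5) = 31.4940
Difference = 25.9364 − 31.4940 = -5.5576

-5.56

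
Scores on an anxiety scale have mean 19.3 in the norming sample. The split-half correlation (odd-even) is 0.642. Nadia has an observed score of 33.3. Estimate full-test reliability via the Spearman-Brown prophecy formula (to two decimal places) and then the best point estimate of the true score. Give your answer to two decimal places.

Spearman-Brown: ρ = 2r/(1 + r) = 2(0.642)/(1 + 0.642) = 1.2840/1.642 = 0.7820 → 0.78
T̂ = 0.78(33.3) + 0.22(19.3) = 25.974 + 4.246 = 30.220 → 30.22

30.22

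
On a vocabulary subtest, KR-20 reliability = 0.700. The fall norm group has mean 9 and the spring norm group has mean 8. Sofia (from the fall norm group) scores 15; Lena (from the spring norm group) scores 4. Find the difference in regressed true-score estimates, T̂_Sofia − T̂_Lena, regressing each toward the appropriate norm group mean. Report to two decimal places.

8.00

T̂_Sofia = 0.700(15) + 0.300(9) = 13.2000
T̂_Lena = 0.700(4) + 0.300(8) = 5.2000
Difference = 13.2000 − 5.2000 = 8.0000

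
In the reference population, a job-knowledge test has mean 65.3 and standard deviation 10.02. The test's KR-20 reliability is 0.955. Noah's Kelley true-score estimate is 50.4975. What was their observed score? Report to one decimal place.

T̂ = ρX + (1 − ρ)μ  ⇒  X = (T̂ − (1 − ρ)μ) / ρ
X = (50.4975 − 0.045 × 65.3) / 0.955 = (50.4975 − 2.9385) / 0.955 = 47.5590 / 0.955 = 49.800

49.8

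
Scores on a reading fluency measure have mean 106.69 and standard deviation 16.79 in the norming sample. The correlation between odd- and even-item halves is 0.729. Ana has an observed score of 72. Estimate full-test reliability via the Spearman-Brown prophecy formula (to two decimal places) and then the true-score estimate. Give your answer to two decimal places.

Spearman-Brown: ρ = 2r/(1 + r) = 2(0.729)/(1 + 0.729) = 1.4580/1.729 = 0.8433 → 0.84
T̂ = 0.84(72) + 0.16(106.69) = 60.48 + 17.0704 = 77.550 → 77.55

77.55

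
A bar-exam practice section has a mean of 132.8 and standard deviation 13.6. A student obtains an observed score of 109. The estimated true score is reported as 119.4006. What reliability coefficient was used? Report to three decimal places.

0.563

T̂ = ρX + (1 − ρ)μ  ⇒  T̂ − μ = ρ(X − μ)
ρ = (T̂ − μ)/(X − μ) = (119.4006 − 132.8) / (109 − 132.8) = -13.3994 / -23.8 = 0.56300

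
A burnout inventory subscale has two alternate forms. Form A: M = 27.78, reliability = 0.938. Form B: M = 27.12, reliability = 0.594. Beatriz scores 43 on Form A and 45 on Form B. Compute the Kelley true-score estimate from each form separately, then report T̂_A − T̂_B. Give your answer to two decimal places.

T̂_A = 0.938(43) + 0.062(27.78) = 42.0564
T̂_B = 0.594(45) + 0.406(27.12) = 37.7407
T̂_A − T̂_B = 4.3156

4.32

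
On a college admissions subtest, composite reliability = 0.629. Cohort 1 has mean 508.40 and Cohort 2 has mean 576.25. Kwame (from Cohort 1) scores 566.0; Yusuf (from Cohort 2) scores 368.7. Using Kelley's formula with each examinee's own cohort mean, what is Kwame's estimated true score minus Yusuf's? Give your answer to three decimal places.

T̂_Kwame = 0.629(566.0) + 0.371(508.40) = 544.63040
T̂_Yusuf = 0.629(368.7) + 0.371(576.25) = 445.70105
Difference = 544.63040 − 445.70105 = 98.92935

98.929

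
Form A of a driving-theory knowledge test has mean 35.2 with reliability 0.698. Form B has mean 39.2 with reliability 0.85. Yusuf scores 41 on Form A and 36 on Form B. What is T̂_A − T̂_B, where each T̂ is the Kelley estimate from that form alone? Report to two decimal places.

2.77

T̂_A = 0.698(41) + 0.302(35.2) = 39.2484
T̂_B = 0.85(36) + 0.15(39.2) = 36.4800
T̂_A − T̂_B = 2.7684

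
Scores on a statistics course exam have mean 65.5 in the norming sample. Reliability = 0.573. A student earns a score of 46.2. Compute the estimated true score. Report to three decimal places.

T̂ = 0.573(46.2) + 0.427(65.5) = 26.4726 + 27.9685 = 54.4411 → 54.441

54.441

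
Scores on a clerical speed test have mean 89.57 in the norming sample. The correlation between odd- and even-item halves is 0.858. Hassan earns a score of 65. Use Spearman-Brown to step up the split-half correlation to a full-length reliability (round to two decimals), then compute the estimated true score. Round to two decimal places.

Spearman-Brown: ρ = 2r/(1 + r) = 2(0.858)/(1 + 0.858) = 1.7160/1.858 = 0.9236 → 0.92
T̂ = 0.92(65) + 0.08(89.57) = 59.80 + 7.1656 = 66.966 → 66.97

66.97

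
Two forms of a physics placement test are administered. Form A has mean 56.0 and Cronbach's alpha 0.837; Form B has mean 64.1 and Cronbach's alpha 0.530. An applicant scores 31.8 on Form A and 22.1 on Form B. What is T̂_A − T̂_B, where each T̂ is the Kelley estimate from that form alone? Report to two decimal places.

-6.10

T̂_A = 0.837(31.8) + 0.163(56.0) = 35.7446
T̂_B = 0.530(22.1) + 0.470(64.1) = 41.8400
T̂_A − T̂_B = -6.0954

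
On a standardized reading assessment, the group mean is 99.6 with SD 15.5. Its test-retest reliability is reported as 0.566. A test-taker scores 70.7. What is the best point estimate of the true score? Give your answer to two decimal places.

T̂ = 0.566(70.7) + 0.434(99.6) = 40.0162 + 43.2264 = 83.243 → 83.24

83.24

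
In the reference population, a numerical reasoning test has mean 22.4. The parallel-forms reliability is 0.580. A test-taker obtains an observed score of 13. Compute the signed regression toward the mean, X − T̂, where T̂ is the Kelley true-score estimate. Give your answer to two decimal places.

Weight the observed score by reliability and the mean by (1 − reliability): T̂ = 0.580·13 + 0.420·22.4 = 7.540 + 9.4080 = 16.9480.
X − T̂ = 13 − 16.948 = -3.948 → -3.95

-3.95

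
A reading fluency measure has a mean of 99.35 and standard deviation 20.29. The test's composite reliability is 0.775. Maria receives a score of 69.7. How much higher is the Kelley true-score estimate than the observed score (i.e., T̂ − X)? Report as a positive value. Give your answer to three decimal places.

T̂ = 0.775(69.7) + 0.225(99.35) = 54.0175 + 22.35375 = 76.37125 → 76.3713
T̂ − X = 76.3713 − 69.7 = 6.6713 → 6.671

6.671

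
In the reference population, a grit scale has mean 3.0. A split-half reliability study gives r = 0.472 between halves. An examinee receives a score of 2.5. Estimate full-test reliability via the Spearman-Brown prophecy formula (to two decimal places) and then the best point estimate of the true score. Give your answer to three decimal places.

Spearman-Brown: ρ = 2r/(1 + r) = 2(0.472)/(1 + 0.472) = 0.9440/1.472 = 0.6413 → 0.64
T̂ = ρX + (1 − ρ)μ
  = 0.64 × 2.5 + 0.36 × 3.0
  = 1.600 + 1.080
  = 2.6800
  ≈ 2.680

2.680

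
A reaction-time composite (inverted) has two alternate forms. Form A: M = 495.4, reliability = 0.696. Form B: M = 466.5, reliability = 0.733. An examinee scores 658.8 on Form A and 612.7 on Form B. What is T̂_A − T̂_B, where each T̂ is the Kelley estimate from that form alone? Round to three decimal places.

T̂_A = 0.696(658.8) + 0.304(495.4) = 609.12640
T̂_B = 0.733(612.7) + 0.267(466.5) = 573.66460
T̂_A − T̂_B = 35.46180

35.462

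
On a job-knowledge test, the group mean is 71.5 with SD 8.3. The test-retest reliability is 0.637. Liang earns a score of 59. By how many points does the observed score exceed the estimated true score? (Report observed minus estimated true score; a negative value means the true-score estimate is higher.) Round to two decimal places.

-4.54

Regress the observed score toward the mean by the unreliability: T̂ = 0.637·59 + 0.363·71.5 = 37.583 + 25.9545 = 63.5375.
X − T̂ = 59 − 63.537 = -4.537 → -4.54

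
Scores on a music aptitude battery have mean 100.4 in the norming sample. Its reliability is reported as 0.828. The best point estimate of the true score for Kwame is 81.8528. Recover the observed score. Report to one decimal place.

78.0

T̂ = ρX + (1 − ρ)μ  ⇒  X = (T̂ − (1 − ρ)μ) / ρ
X = (81.8528 − 0.172 × 100.4) / 0.828 = (81.8528 − 17.2688) / 0.828 = 64.5840 / 0.828 = 78.000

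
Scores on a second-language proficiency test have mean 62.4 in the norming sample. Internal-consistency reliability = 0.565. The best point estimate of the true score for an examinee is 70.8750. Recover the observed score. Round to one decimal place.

77.4

T̂ = ρX + (1 − ρ)μ  ⇒  X = (T̂ − (1 − ρ)μ) / ρ
X = (70.8750 − 0.435 × 62.4) / 0.565 = (70.8750 − 27.1440) / 0.565 = 43.7310 / 0.565 = 77.400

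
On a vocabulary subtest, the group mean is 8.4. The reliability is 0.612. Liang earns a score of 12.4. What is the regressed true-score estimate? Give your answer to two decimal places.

T̂ = 0.612(12.4) + 0.388(8.4) = 7.5888 + 3.2592 = 10.848 → 10.85

10.85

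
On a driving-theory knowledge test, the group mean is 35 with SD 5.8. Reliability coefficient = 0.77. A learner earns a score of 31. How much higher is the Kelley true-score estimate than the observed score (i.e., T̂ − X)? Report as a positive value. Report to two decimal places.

0.92

T̂ = 0.77(31) + 0.23(35) = 23.87 + 8.05 = 31.9200 → 31.920
T̂ − X = 31.920 − 31 = 0.920 → 0.92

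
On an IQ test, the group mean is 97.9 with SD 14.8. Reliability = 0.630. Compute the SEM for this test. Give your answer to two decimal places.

SEM = SD · √(1 − ρ) = 14.8 × √0.370 = 14.8 × 0.6083 = 9.002

9.00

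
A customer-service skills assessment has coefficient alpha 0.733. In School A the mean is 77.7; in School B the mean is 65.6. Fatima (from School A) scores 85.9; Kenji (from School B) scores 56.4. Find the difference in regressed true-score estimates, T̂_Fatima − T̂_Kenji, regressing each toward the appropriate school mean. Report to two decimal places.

T̂_Fatima = 0.733(85.9) + 0.267(77.7) = 83.7106
T̂_Kenji = 0.733(56.4) + 0.267(65.6) = 58.8564
Difference = 83.7106 − 58.8564 = 24.8542

24.85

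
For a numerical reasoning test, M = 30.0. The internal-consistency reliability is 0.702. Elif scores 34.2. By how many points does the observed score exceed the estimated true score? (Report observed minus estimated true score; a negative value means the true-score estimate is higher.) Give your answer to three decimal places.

1.252

Regress the observed score toward the mean by the unreliability: T̂ = 0.702·34.2 + 0.298·30.0 = 24.0084 + 8.9400 = 32.94840.
X − T̂ = 34.2 − 32.9484 = 1.2516 → 1.252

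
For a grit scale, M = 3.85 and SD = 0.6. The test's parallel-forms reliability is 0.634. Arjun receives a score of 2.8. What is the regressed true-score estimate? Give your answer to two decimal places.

3.18

Regress the observed score toward the mean by the unreliability: T̂ = 0.634·2.8 + 0.366·3.85 = 1.7752 + 1.40910 = 3.184.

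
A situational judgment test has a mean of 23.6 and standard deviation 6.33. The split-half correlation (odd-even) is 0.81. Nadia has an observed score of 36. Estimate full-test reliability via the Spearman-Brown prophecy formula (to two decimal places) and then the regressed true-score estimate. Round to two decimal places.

34.76

Spearman-Brown: ρ = 2r/(1 + r) = 2(0.81)/(1 + 0.81) = 1.620/1.81 = 0.8950 → 0.90
T̂ = ρX + (1 − ρ)μ
  = 0.90 × 36 + 0.10 × 23.6
  = 32.40 + 2.360
  = 34.760
  ≈ 34.76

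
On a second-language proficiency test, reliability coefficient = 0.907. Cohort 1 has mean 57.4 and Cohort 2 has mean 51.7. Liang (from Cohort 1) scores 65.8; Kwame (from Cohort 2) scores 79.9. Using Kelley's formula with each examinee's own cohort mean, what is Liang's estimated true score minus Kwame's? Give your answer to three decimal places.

T̂_Liang = 0.907(65.8) + 0.093(57.4) = 65.01880
T̂_Kwame = 0.907(79.9) + 0.093(51.7) = 77.27740
Difference = 65.01880 − 77.27740 = -12.25860

-12.259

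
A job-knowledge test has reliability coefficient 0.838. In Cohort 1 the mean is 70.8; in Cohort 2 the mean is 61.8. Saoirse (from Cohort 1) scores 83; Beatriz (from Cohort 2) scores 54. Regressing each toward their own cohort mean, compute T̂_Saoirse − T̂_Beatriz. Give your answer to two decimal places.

T̂_Saoirse = 0.838(83) + 0.162(70.8) = 81.0236
T̂_Beatriz = 0.838(54) + 0.162(61.8) = 55.2636
Difference = 81.0236 − 55.2636 = 25.7600

25.76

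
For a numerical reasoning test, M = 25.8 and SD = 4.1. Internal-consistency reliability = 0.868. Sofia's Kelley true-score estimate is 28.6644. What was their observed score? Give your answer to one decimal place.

29.1

T̂ = ρX + (1 − ρ)μ  ⇒  X = (T̂ − (1 − ρ)μ) / ρ
X = (28.6644 − 0.132 × 25.8) / 0.868 = (28.6644 − 3.4056) / 0.868 = 25.2588 / 0.868 = 29.100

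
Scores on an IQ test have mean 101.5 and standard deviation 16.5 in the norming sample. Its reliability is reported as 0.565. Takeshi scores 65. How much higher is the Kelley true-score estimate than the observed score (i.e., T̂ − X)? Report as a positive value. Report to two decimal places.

T̂ = ρX + (1 − ρ)μ
  = 0.565 × 65 + 0.435 × 101.5
  = 36.725 + 44.1525
  = 80.8775
  ≈ 80.877
T̂ − X = 80.877 − 65 = 15.877 → 15.88

15.88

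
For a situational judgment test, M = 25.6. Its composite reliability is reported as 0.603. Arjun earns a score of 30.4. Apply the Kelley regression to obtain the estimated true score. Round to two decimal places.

T̂ = ρX + (1 − ρ)μ
  = 0.603 × 30.4 + 0.397 × 25.6
  = 18.3312 + 10.1632
  = 28.494
  ≈ 28.49

28.49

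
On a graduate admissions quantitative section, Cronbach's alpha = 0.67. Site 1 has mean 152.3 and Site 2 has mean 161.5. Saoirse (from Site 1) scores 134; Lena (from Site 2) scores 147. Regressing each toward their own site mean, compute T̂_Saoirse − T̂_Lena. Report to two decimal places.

-11.75

T̂_Saoirse = 0.67(134) + 0.33(152.3) = 140.0390
T̂_Lena = 0.67(147) + 0.33(161.5) = 151.7850
Difference = 140.0390 − 151.7850 = -11.7460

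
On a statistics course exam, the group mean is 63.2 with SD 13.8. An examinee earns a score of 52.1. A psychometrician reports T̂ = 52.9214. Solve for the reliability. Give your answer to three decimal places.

T̂ = ρX + (1 − ρ)μ  ⇒  T̂ − μ = ρ(X − μ)
ρ = (T̂ − μ)/(X − μ) = (52.9214 − 63.2) / (52.1 − 63.2) = -10.2786 / -11.1 = 0.92600

0.926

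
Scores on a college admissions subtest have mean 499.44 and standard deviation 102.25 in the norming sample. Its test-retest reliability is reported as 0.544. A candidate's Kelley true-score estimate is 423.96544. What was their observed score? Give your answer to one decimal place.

T̂ = ρX + (1 − ρ)μ  ⇒  X = (T̂ − (1 − ρ)μ) / ρ
X = (423.96544 − 0.456 × 499.44) / 0.544 = (423.96544 − 227.74464) / 0.544 = 196.22080 / 0.544 = 360.700

360.7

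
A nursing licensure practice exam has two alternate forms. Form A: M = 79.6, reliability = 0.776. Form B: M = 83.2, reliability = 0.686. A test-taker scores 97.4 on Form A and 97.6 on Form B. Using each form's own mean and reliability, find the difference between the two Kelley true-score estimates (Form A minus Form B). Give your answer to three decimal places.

0.334

T̂_A = 0.776(97.4) + 0.224(79.6) = 93.41280
T̂_B = 0.686(97.6) + 0.314(83.2) = 93.07840
T̂_A − T̂_B = 0.33440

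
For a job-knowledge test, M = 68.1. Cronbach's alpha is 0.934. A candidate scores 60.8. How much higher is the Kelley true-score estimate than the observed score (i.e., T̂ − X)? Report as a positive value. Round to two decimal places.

Kelley's formula gives T̂ = 0.934·60.8 + 0.066·68.1 = 56.7872 + 4.4946 = 61.2818.
T̂ − X = 61.282 − 60.8 = 0.482 → 0.48

0.48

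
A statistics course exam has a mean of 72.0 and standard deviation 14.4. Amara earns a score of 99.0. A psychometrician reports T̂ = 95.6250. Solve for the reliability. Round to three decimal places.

T̂ = ρX + (1 − ρ)μ  ⇒  T̂ − μ = ρ(X − μ)
ρ = (T̂ − μ)/(X − μ) = (95.6250 − 72.0) / (99.0 − 72.0) = 23.6250 / 27.0 = 0.87500

0.875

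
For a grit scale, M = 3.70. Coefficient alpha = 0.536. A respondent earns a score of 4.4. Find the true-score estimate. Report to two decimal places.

4.08

T̂ = ρX + (1 − ρ)μ
  = 0.536 × 4.4 + 0.464 × 3.70
  = 2.3584 + 1.71680
  = 4.075
  ≈ 4.08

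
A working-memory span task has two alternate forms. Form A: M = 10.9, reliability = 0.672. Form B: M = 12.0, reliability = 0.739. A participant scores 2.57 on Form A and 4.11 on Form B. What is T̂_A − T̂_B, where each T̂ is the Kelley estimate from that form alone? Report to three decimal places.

T̂_A = 0.672(2.57) + 0.328(10.9) = 5.30224
T̂_B = 0.739(4.11) + 0.261(12.0) = 6.16929
T̂_A − T̂_B = -0.86705

-0.867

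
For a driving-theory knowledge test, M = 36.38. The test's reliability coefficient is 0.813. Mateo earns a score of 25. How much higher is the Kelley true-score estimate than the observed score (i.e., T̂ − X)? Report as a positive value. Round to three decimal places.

2.128

T̂ = ρX + (1 − ρ)μ
  = 0.813 × 25 + 0.187 × 36.38
  = 20.325 + 6.80306
  = 27.12806
  ≈ 27.1281
T̂ − X = 27.1281 − 25 = 2.1281 → 2.128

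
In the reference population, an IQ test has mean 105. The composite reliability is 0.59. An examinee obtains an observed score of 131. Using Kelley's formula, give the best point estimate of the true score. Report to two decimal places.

120.34

T̂ = 0.59(131) + 0.41(105) = 77.29 + 43.05 = 120.340 → 120.34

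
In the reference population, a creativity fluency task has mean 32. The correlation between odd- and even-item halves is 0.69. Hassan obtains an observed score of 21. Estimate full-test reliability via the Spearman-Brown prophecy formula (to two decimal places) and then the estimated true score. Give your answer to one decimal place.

23.0

Spearman-Brown: ρ = 2r/(1 + r) = 2(0.69)/(1 + 0.69) = 1.380/1.69 = 0.8166 → 0.82
T̂ = ρX + (1 − ρ)μ
  = 0.82 × 21 + 0.18 × 32
  = 17.22 + 5.76
  = 22.98
  ≈ 23.0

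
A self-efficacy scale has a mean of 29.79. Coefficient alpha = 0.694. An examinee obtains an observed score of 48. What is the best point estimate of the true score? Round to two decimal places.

T̂ = 0.694(48) + 0.306(29.79) = 33.312 + 9.11574 = 42.428 → 42.43

42.43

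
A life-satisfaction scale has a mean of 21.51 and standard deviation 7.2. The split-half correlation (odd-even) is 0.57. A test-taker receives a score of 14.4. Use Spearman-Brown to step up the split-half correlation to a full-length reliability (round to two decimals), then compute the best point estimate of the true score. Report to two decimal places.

16.32

Spearman-Brown: ρ = 2r/(1 + r) = 2(0.57)/(1 + 0.57) = 1.140/1.57 = 0.7261 → 0.73
Kelley's formula gives T̂ = 0.73·14.4 + 0.27·21.51 = 10.512 + 5.8077 = 16.320.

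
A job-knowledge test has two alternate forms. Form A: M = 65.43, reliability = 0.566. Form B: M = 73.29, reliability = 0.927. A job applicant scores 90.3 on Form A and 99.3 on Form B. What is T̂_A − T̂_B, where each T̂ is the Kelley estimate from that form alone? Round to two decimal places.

T̂_A = 0.566(90.3) + 0.434(65.43) = 79.5064
T̂_B = 0.927(99.3) + 0.073(73.29) = 97.4013
T̂_A − T̂_B = -17.8949

-17.89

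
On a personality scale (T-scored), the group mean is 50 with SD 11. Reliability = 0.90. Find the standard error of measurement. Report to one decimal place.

SEM = SD · √(1 − ρ) = 11 × √0.10 = 11 × 0.3162 = 3.479

3.5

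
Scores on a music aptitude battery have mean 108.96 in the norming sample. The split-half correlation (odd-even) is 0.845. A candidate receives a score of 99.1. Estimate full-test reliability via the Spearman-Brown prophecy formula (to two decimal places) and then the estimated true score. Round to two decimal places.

Spearman-Brown: ρ = 2r/(1 + r) = 2(0.845)/(1 + 0.845) = 1.6900/1.845 = 0.9160 → 0.92
Weight the observed score by reliability and the mean by (1 − reliability): T̂ = 0.92·99.1 + 0.08·108.96 = 91.172 + 8.7168 = 99.889.

99.89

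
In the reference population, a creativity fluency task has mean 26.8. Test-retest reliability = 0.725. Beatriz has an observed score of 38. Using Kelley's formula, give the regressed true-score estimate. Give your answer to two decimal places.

34.92

Weight the observed score by reliability and the mean by (1 − reliability): T̂ = 0.725·38 + 0.275·26.8 = 27.550 + 7.3700 = 34.920.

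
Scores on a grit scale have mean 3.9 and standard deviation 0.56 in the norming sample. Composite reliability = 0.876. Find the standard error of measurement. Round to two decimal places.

SEM = SD · √(1 − ρ) = 0.56 × √0.124 = 0.56 × 0.3521 = 0.197

0.20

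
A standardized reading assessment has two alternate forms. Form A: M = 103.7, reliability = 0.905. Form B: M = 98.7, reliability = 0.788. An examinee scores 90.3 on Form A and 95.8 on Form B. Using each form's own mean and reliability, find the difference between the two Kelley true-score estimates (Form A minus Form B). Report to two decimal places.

T̂_A = 0.905(90.3) + 0.095(103.7) = 91.5730
T̂_B = 0.788(95.8) + 0.212(98.7) = 96.4148
T̂_A − T̂_B = -4.8418

-4.84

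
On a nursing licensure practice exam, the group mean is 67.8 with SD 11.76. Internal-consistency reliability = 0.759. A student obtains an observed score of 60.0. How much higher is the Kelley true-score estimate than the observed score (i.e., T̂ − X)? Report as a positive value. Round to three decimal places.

1.880

T̂ = 0.759(60.0) + 0.241(67.8) = 45.5400 + 16.3398 = 61.87980 → 61.8798
T̂ − X = 61.8798 − 60.0 = 1.8798 → 1.880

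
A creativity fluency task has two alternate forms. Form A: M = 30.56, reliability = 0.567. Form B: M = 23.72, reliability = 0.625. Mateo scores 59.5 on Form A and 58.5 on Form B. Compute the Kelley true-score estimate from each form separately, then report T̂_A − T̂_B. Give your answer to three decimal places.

1.511

T̂_A = 0.567(59.5) + 0.433(30.56) = 46.96898
T̂_B = 0.625(58.5) + 0.375(23.72) = 45.45750
T̂_A − T̂_B = 1.51148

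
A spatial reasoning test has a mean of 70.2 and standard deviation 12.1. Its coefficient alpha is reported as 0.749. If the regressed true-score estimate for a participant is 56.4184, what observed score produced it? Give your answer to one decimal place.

51.8

T̂ = ρX + (1 − ρ)μ  ⇒  X = (T̂ − (1 − ρ)μ) / ρ
X = (56.4184 − 0.251 × 70.2) / 0.749 = (56.4184 − 17.6202) / 0.749 = 38.7982 / 0.749 = 51.800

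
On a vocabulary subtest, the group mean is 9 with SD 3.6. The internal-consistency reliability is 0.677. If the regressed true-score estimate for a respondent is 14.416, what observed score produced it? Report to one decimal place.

17.0

T̂ = ρX + (1 − ρ)μ  ⇒  X = (T̂ − (1 − ρ)μ) / ρ
X = (14.416 − 0.323 × 9) / 0.677 = (14.416 − 2.907) / 0.677 = 11.509 / 0.677 = 17.000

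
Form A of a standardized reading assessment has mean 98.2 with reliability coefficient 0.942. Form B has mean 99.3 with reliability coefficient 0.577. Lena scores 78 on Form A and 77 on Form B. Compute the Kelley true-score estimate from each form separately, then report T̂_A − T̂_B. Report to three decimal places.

T̂_A = 0.942(78) + 0.058(98.2) = 79.17160
T̂_B = 0.577(77) + 0.423(99.3) = 86.43290
T̂_A − T̂_B = -7.26130

-7.261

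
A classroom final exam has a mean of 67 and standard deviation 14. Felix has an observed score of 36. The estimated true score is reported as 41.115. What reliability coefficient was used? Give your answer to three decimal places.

T̂ = ρX + (1 − ρ)μ  ⇒  T̂ − μ = ρ(X − μ)
ρ = (T̂ − μ)/(X − μ) = (41.115 − 67) / (36 − 67) = -25.885 / -31.0 = 0.83500

0.835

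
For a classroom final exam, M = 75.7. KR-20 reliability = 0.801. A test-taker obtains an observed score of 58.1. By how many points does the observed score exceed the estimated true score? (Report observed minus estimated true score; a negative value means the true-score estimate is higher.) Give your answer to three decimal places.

-3.502

T̂ = ρX + (1 − ρ)μ
  = 0.801 × 58.1 + 0.199 × 75.7
  = 46.5381 + 15.0643
  = 61.60240
  ≈ 61.6024
X − T̂ = 58.1 − 61.6024 = -3.5024 → -3.502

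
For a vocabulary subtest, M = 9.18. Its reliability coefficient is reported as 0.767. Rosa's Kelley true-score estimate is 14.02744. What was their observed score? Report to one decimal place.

T̂ = ρX + (1 − ρ)μ  ⇒  X = (T̂ − (1 − ρ)μ) / ρ
X = (14.02744 − 0.233 × 9.18) / 0.767 = (14.02744 − 2.13894) / 0.767 = 11.88850 / 0.767 = 15.500

15.5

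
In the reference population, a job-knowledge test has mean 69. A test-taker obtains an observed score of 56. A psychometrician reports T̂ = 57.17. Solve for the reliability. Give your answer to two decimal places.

T̂ = ρX + (1 − ρ)μ  ⇒  T̂ − μ = ρ(X − μ)
ρ = (T̂ − μ)/(X − μ) = (57.17 − 69) / (56 − 69) = -11.83 / -13.0 = 0.9100

0.91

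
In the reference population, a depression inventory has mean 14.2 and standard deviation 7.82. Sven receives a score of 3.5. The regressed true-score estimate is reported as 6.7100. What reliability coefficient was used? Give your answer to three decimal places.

T̂ = ρX + (1 − ρ)μ  ⇒  T̂ − μ = ρ(X − μ)
ρ = (T̂ − μ)/(X − μ) = (6.7100 − 14.2) / (3.5 − 14.2) = -7.4900 / -10.7 = 0.70000

0.700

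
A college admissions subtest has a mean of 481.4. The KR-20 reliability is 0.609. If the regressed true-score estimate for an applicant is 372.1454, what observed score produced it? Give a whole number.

T̂ = ρX + (1 − ρ)μ  ⇒  X = (T̂ − (1 − ρ)μ) / ρ
X = (372.1454 − 0.391 × 481.4) / 0.609 = (372.1454 − 188.2274) / 0.609 = 183.9180 / 0.609 = 302.00

302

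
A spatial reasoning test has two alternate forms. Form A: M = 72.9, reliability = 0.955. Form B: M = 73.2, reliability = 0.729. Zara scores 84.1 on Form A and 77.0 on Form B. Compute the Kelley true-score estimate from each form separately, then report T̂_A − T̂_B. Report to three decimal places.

T̂_A = 0.955(84.1) + 0.045(72.9) = 83.59600
T̂_B = 0.729(77.0) + 0.271(73.2) = 75.97020
T̂_A − T̂_B = 7.62580

7.626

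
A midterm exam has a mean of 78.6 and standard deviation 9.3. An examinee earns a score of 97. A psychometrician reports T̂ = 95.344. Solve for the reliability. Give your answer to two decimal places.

T̂ = ρX + (1 − ρ)μ  ⇒  T̂ − μ = ρ(X − μ)
ρ = (T̂ − μ)/(X − μ) = (95.344 − 78.6) / (97 − 78.6) = 16.744 / 18.4 = 0.9100

0.91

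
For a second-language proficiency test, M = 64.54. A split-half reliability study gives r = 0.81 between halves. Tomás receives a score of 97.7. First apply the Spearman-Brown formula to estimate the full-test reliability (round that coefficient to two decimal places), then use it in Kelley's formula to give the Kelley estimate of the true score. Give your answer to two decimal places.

Spearman-Brown: ρ = 2r/(1 + r) = 2(0.81)/(1 + 0.81) = 1.620/1.81 = 0.8950 → 0.90
Regress the observed score toward the mean by the unreliability: T̂ = 0.90·97.7 + 0.10·64.54 = 87.930 + 6.4540 = 94.384.

94.38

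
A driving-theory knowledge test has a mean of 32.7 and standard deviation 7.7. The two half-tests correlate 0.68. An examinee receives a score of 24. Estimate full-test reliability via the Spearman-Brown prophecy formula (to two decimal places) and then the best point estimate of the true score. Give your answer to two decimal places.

Spearman-Brown: ρ = 2r/(1 + r) = 2(0.68)/(1 + 0.68) = 1.360/1.68 = 0.8095 → 0.81
T̂ = ρX + (1 − ρ)μ
  = 0.81 × 24 + 0.19 × 32.7
  = 19.44 + 6.213
  = 25.653
  ≈ 25.65

25.65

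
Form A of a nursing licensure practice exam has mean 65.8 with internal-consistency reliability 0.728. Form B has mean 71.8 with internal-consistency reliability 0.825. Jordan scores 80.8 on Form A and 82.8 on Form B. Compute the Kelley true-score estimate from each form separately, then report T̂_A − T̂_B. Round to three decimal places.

-4.155

T̂_A = 0.728(80.8) + 0.272(65.8) = 76.72000
T̂_B = 0.825(82.8) + 0.175(71.8) = 80.87500
T̂_A − T̂_B = -4.15500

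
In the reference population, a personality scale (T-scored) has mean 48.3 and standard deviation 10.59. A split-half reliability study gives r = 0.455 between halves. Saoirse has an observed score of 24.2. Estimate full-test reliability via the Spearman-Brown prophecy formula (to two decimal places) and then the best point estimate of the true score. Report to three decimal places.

33.117

Spearman-Brown: ρ = 2r/(1 + r) = 2(0.455)/(1 + 0.455) = 0.9100/1.455 = 0.6254 → 0.63
T̂ = ρX + (1 − ρ)μ
  = 0.63 × 24.2 + 0.37 × 48.3
  = 15.246 + 17.871
  = 33.1170
  ≈ 33.117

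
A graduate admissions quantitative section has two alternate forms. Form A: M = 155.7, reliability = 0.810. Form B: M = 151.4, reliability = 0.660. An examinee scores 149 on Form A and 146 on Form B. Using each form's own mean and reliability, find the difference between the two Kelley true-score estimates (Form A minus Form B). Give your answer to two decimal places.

2.44

T̂_A = 0.810(149) + 0.190(155.7) = 150.2730
T̂_B = 0.660(146) + 0.340(151.4) = 147.8360
T̂_A − T̂_B = 2.4370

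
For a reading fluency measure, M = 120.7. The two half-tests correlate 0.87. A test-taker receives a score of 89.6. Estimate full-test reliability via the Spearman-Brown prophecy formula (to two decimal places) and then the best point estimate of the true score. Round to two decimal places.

Spearman-Brown: ρ = 2r/(1 + r) = 2(0.87)/(1 + 0.87) = 1.740/1.87 = 0.9305 → 0.93
Kelley's formula gives T̂ = 0.93·89.6 + 0.07·120.7 = 83.328 + 8.449 = 91.777.

91.78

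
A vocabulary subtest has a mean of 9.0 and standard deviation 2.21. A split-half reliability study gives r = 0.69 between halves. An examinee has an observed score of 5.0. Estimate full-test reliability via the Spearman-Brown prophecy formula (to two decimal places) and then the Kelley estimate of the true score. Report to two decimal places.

5.72

Spearman-Brown: ρ = 2r/(1 + r) = 2(0.69)/(1 + 0.69) = 1.380/1.69 = 0.8166 → 0.82
Weight the observed score by reliability and the mean by (1 − reliability): T̂ = 0.82·5.0 + 0.18·9.0 = 4.100 + 1.620 = 5.720.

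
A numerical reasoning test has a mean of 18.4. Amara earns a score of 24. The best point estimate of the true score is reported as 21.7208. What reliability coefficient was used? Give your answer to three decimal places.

T̂ = ρX + (1 − ρ)μ  ⇒  T̂ − μ = ρ(X − μ)
ρ = (T̂ − μ)/(X − μ) = (21.7208 − 18.4) / (24 − 18.4) = 3.3208 / 5.6 = 0.59300

0.593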